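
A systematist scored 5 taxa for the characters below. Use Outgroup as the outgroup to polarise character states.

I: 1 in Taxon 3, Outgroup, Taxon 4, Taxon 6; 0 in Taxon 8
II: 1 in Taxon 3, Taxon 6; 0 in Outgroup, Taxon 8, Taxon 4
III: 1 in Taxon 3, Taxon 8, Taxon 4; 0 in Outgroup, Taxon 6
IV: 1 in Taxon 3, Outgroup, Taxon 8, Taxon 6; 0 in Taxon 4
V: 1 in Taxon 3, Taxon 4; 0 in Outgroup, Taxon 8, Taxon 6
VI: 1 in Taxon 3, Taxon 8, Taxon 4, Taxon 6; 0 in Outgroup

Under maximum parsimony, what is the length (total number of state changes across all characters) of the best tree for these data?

Character polarity is set by the outgroup: the derived state is whichever differs from the outgroup's state, so for I, IV the derived state is '0', and for the remaining characters it is '1'.
I: derived state '0' in Taxon 8 only — an autapomorphy, so it tells us nothing about relationships among taxa.
II (state '1') occurs in Taxon 3 and Taxon 6 but conflicts with the nesting implied by the other characters — most parsimoniously interpreted as homoplasy.
Only Taxon 3, Taxon 4, and Taxon 8 show the derived state '1' for III, supporting them as a clade.
IV (derived state '0') is unique to Taxon 4 (autapomorphy; uninformative for grouping).
Only Taxon 3 and Taxon 4 show the derived state '1' for V, supporting them as a clade.
All ingroup taxa share the derived state '1' for VI; it defines the ingroup but does not resolve relationships within it.
Most parsimonious ingroup topology: ((Taxon 8,(Taxon 3,Taxon 4)),Taxon 6).
Changes per character on this tree: I: 1; II: 2; III: 1; IV: 1; V: 1; VI: 1.
Total = 7.

7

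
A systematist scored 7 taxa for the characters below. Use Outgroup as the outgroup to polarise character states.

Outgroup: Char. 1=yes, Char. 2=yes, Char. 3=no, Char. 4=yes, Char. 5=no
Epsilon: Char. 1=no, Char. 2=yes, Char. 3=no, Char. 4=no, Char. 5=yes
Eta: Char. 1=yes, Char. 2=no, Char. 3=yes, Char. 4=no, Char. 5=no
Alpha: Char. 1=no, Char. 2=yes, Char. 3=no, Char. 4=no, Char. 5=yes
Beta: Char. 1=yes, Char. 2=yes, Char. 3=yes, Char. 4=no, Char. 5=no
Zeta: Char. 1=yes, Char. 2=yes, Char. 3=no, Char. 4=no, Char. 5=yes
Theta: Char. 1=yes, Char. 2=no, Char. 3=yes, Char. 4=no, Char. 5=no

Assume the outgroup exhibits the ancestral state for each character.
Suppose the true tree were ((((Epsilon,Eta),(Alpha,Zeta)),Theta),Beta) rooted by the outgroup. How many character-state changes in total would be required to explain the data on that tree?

Map each character onto ((((Epsilon,Eta),(Alpha,Zeta)),Theta),Beta) (rooted by Outgroup) and count the minimum state changes it requires (Fitch parsimony):
Char. 1: 2; Char. 2: 2; Char. 3: 3; Char. 4: 1; Char. 5: 2.
Total tree length = 10.

10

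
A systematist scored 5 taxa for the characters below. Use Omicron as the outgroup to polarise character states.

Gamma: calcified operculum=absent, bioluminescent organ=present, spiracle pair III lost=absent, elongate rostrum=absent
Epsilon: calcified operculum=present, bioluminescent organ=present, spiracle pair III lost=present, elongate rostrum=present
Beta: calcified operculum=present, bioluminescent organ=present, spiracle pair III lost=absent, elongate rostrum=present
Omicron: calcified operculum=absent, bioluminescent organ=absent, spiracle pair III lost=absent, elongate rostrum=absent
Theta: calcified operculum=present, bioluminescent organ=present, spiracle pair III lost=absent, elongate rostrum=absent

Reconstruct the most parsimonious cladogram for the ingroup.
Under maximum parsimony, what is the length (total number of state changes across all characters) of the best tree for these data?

The outgroup has state 'absent' for every character, so 'present' is the derived state throughout.
Only Beta, Epsilon, and Theta show the derived state 'present' for calcified operculum, supporting them as a clade.
bioluminescent organ (derived state 'present') is shared by all ingroup taxa — unites the whole ingroup.
spiracle pair III lost: derived state 'present' in Epsilon only — an autapomorphy, so it tells us nothing about relationships among taxa.
elongate rostrum (derived state 'present') is shared by Beta and Epsilon — a synapomorphy uniting that clade.
Most parsimonious ingroup topology: (Gamma,(Theta,(Beta,Epsilon))).
Changes per character on this tree: calcified operculum: 1; bioluminescent organ: 1; spiracle pair III lost: 1; elongate rostrum: 1.
Total = 4.

4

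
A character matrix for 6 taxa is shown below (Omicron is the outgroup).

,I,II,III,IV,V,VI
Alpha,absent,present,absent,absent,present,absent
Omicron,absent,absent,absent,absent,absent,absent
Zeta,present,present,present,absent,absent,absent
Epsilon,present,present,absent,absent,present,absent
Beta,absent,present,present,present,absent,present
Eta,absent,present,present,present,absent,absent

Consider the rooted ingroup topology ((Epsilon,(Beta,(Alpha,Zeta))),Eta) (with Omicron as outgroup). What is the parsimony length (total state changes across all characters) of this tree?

11

Map each character onto ((Epsilon,(Beta,(Alpha,Zeta))),Eta) (rooted by Omicron) and count the minimum state changes it requires (Fitch parsimony):
I: 2; II: 1; III: 3; IV: 2; V: 2; VI: 1.
Total tree length = 11.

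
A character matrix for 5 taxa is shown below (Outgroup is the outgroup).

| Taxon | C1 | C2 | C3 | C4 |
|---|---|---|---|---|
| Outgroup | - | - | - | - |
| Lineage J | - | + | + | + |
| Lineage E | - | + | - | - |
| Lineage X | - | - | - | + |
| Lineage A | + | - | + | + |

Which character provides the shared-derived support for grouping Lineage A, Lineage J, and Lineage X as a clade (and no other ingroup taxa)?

C4

The outgroup has state '-' for every character, so '+' is the derived state throughout.
C1 (derived state '+') is unique to Lineage A (autapomorphy; uninformative for grouping).
C2 (state '+') occurs in Lineage E and Lineage J but conflicts with the nesting implied by the other characters — most parsimoniously interpreted as homoplasy.
C3 (derived state '+') is shared by Lineage A and Lineage J — a synapomorphy uniting that clade.
Only Lineage A, Lineage J, and Lineage X show the derived state '+' for C4, supporting them as a clade.
Most parsimonious ingroup topology: (((Lineage J,Lineage A),Lineage X),Lineage E).
The clade {Lineage A, Lineage J, Lineage X} is supported by C4: its derived state '+' occurs in exactly those taxa and in no other taxon (including the outgroup).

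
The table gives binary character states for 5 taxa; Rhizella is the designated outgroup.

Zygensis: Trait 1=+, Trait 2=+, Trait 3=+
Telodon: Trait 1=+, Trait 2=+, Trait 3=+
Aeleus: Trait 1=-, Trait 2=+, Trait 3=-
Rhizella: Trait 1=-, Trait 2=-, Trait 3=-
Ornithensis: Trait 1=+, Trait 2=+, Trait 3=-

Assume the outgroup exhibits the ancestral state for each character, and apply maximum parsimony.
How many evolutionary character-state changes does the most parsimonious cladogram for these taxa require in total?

The outgroup has state '-' for every character, so '+' is the derived state throughout.
Only Ornithensis, Telodon, and Zygensis show the derived state '+' for Trait 1, supporting them as a clade.
All ingroup taxa share the derived state '+' for Trait 2; it defines the ingroup but does not resolve relationships within it.
Trait 3: derived state '+' in Telodon and Zygensis only — synapomorphy for {Telodon, Zygensis}.
Most parsimonious ingroup topology: (Aeleus,((Telodon,Zygensis),Ornithensis)).
Changes per character on this tree: Trait 1: 1; Trait 2: 1; Trait 3: 1.
Total = 3.

3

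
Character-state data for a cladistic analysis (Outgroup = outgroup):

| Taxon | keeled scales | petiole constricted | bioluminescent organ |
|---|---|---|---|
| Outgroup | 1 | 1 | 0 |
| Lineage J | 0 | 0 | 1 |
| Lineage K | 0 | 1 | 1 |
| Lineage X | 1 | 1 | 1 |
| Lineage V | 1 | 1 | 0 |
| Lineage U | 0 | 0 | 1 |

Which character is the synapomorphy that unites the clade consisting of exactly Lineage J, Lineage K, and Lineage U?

Character polarity is set by the outgroup: the derived state is whichever differs from the outgroup's state, so for keeled scales, petiole constricted the derived state is '0', and for the remaining characters it is '1'.
Only Lineage J, Lineage K, and Lineage U show the derived state '0' for keeled scales, supporting them as a clade.
petiole constricted: derived state '0' in Lineage J and Lineage U only — synapomorphy for {Lineage J, Lineage U}.
bioluminescent organ: derived state '1' in Lineage J, Lineage K, Lineage U, and Lineage X only — synapomorphy for {Lineage J, Lineage K, Lineage U, Lineage X}.
Most parsimonious ingroup topology: ((((Lineage J,Lineage U),Lineage K),Lineage X),Lineage V).
The clade {Lineage J, Lineage K, Lineage U} is supported by keeled scales: its derived state '0' occurs in exactly those taxa and in no other taxon (including the outgroup).

keeled scales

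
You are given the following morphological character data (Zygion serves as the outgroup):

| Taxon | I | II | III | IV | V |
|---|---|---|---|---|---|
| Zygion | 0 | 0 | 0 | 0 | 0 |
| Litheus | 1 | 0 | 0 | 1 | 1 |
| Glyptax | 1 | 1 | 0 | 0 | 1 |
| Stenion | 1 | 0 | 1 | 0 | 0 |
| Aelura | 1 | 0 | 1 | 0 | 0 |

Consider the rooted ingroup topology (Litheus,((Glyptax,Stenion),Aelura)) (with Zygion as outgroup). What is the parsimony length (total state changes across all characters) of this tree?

7

Map each character onto (Litheus,((Glyptax,Stenion),Aelura)) (rooted by Zygion) and count the minimum state changes it requires (Fitch parsimony):
I: 1; II: 1; III: 2; IV: 1; V: 2.
Total tree length = 7.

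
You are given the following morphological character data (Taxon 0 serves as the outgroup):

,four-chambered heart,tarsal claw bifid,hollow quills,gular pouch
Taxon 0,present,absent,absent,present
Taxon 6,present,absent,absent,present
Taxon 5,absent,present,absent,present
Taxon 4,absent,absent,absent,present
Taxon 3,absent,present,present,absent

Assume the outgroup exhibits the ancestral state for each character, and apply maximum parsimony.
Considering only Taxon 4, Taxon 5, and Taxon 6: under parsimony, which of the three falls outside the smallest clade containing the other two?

Taxon 6

Character polarity is set by the outgroup: the derived state is whichever differs from the outgroup's state, so for four-chambered heart, gular pouch the derived state is 'absent', and for the remaining characters it is 'present'.
Only Taxon 3, Taxon 4, and Taxon 5 show the derived state 'absent' for four-chambered heart, supporting them as a clade.
tarsal claw bifid (derived state 'present') is shared by Taxon 3 and Taxon 5 — a synapomorphy uniting that clade.
hollow quills: derived state 'present' in Taxon 3 only — an autapomorphy, so it tells us nothing about relationships among taxa.
gular pouch (derived state 'absent') is unique to Taxon 3 (autapomorphy; uninformative for grouping).
Most parsimonious ingroup topology: (((Taxon 5,Taxon 3),Taxon 4),Taxon 6).
Taxon 5 and Taxon 4 share a more recent common ancestor with each other than either does with Taxon 6, so Taxon 6 is the least closely related of the three.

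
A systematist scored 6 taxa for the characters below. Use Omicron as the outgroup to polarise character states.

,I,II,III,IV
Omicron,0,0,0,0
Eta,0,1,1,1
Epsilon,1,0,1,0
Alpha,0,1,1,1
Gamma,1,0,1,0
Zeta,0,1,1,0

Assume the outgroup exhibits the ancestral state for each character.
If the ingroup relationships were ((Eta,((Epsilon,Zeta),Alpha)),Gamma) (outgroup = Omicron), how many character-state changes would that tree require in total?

7

Map each character onto ((Eta,((Epsilon,Zeta),Alpha)),Gamma) (rooted by Omicron) and count the minimum state changes it requires (Fitch parsimony):
I: 2; II: 2; III: 1; IV: 2.
Total tree length = 7.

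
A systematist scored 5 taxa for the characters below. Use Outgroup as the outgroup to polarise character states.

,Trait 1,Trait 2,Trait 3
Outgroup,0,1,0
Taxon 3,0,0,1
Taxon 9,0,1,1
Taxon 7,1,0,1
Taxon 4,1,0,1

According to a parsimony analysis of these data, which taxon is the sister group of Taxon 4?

Character polarity is set by the outgroup: the derived state is whichever differs from the outgroup's state, so for Trait 2 the derived state is '0', and for the remaining characters it is '1'.
Trait 1 (derived state '1') is shared by Taxon 4 and Taxon 7 — a synapomorphy uniting that clade.
Trait 2: derived state '0' in Taxon 3, Taxon 4, and Taxon 7 only — synapomorphy for {Taxon 3, Taxon 4, Taxon 7}.
All ingroup taxa share the derived state '1' for Trait 3; it defines the ingroup but does not resolve relationships within it.
Most parsimonious ingroup topology: ((Taxon 3,(Taxon 7,Taxon 4)),Taxon 9).
Taxon 4 and Taxon 7 form a cherry on this tree, so they are sister taxa.

Taxon 7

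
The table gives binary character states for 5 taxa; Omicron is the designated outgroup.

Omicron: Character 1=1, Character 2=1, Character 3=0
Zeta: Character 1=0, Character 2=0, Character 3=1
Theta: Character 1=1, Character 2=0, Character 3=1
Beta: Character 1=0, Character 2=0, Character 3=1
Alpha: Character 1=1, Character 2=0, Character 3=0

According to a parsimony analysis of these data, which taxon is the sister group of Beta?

Character polarity is set by the outgroup: the derived state is whichever differs from the outgroup's state, so for Character 1, Character 2 the derived state is '0', and for the remaining characters it is '1'.
Only Beta and Zeta show the derived state '0' for Character 1, supporting them as a clade.
Character 2 (derived state '0') is shared by all ingroup taxa — unites the whole ingroup.
Character 3: derived state '1' in Beta, Theta, and Zeta only — synapomorphy for {Beta, Theta, Zeta}.
Most parsimonious ingroup topology: (((Zeta,Beta),Theta),Alpha).
Beta and Zeta form a cherry on this tree, so they are sister taxa.

Zeta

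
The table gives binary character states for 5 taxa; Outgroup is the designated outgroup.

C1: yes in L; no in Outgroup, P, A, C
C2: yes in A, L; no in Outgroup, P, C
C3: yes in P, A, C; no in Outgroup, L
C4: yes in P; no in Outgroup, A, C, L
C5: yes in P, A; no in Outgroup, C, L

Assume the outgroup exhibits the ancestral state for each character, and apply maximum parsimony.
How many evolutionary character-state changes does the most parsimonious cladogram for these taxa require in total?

6

The outgroup has state 'no' for every character, so 'yes' is the derived state throughout.
C1 (derived state 'yes') is unique to L (autapomorphy; uninformative for grouping).
C2 (state 'yes') occurs in A and L but conflicts with the nesting implied by the other characters — most parsimoniously interpreted as homoplasy.
Only A, C, and P show the derived state 'yes' for C3, supporting them as a clade.
C4 (derived state 'yes') is unique to P (autapomorphy; uninformative for grouping).
C5: derived state 'yes' in A and P only — synapomorphy for {A, P}.
Most parsimonious ingroup topology: (((P,A),C),L).
Changes per character on this tree: C1: 1; C2: 2; C3: 1; C4: 1; C5: 1.
Total = 6.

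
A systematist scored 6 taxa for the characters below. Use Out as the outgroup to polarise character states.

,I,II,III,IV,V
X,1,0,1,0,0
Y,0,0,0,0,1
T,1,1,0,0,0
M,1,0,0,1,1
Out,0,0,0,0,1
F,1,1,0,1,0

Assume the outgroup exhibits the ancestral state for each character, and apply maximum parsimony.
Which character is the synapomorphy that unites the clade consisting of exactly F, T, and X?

V

Character polarity is set by the outgroup: the derived state is whichever differs from the outgroup's state, so for V the derived state is '0', and for the remaining characters it is '1'.
I: derived state '1' in F, M, T, and X only — synapomorphy for {F, M, T, X}.
Only F and T show the derived state '1' for II, supporting them as a clade.
III (derived state '1') is unique to X (autapomorphy; uninformative for grouping).
IV (state '1') occurs in F and M but conflicts with the nesting implied by the other characters — most parsimoniously interpreted as homoplasy.
Only F, T, and X show the derived state '0' for V, supporting them as a clade.
Most parsimonious ingroup topology: (Y,(((F,T),X),M)).
The clade {F, T, X} is supported by V: its derived state '0' occurs in exactly those taxa and in no other taxon (including the outgroup).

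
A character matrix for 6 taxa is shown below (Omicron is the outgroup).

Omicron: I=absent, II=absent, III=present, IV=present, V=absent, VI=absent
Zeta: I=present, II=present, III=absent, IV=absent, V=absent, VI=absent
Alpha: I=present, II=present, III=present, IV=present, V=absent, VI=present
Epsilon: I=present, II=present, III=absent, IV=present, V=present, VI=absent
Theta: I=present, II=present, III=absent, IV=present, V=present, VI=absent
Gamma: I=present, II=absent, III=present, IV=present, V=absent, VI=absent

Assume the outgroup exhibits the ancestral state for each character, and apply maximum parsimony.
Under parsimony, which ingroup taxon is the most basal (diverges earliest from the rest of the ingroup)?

Gamma

Character polarity is set by the outgroup: the derived state is whichever differs from the outgroup's state, so for III, IV the derived state is 'absent', and for the remaining characters it is 'present'.
All ingroup taxa share the derived state 'present' for I; it defines the ingroup but does not resolve relationships within it.
II: derived state 'present' in Alpha, Epsilon, Theta, and Zeta only — synapomorphy for {Alpha, Epsilon, Theta, Zeta}.
III: derived state 'absent' in Epsilon, Theta, and Zeta only — synapomorphy for {Epsilon, Theta, Zeta}.
IV (derived state 'absent') is unique to Zeta (autapomorphy; uninformative for grouping).
Only Epsilon and Theta show the derived state 'present' for V, supporting them as a clade.
VI (derived state 'present') is unique to Alpha (autapomorphy; uninformative for grouping).
Most parsimonious ingroup topology: (((Zeta,(Epsilon,Theta)),Alpha),Gamma).
Gamma is sister to the clade containing all other ingroup taxa, so it is the earliest-diverging (most basal) ingroup lineage.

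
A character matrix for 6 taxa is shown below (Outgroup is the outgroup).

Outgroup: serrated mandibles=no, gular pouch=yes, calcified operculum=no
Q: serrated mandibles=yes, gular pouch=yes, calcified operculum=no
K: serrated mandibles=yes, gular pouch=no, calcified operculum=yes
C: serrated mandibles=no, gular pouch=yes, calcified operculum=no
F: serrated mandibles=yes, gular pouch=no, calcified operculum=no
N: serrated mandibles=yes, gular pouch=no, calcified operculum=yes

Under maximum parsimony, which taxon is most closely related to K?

Character polarity is set by the outgroup: the derived state is whichever differs from the outgroup's state, so for gular pouch the derived state is 'no', and for the remaining characters it is 'yes'.
Only F, K, N, and Q show the derived state 'yes' for serrated mandibles, supporting them as a clade.
gular pouch (derived state 'no') is shared by F, K, and N — a synapomorphy uniting that clade.
Only K and N show the derived state 'yes' for calcified operculum, supporting them as a clade.
Most parsimonious ingroup topology: ((Q,((K,N),F)),C).
K and N form a cherry on this tree, so they are sister taxa.

N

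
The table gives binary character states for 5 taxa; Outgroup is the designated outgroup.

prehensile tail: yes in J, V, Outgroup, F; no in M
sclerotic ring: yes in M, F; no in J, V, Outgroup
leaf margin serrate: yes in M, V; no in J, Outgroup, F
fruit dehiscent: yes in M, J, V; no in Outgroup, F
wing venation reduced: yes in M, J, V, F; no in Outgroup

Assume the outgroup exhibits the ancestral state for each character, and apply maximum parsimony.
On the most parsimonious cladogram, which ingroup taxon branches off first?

Character polarity is set by the outgroup: the derived state is whichever differs from the outgroup's state, so for prehensile tail the derived state is 'no', and for the remaining characters it is 'yes'.
prehensile tail (derived state 'no') is unique to M (autapomorphy; uninformative for grouping).
sclerotic ring (state 'yes') occurs in F and M but conflicts with the nesting implied by the other characters — most parsimoniously interpreted as homoplasy.
Only M and V show the derived state 'yes' for leaf margin serrate, supporting them as a clade.
fruit dehiscent (derived state 'yes') is shared by J, M, and V — a synapomorphy uniting that clade.
All ingroup taxa share the derived state 'yes' for wing venation reduced; it defines the ingroup but does not resolve relationships within it.
Most parsimonious ingroup topology: (((M,V),J),F).
F is sister to the clade containing all other ingroup taxa, so it is the earliest-diverging (most basal) ingroup lineage.

F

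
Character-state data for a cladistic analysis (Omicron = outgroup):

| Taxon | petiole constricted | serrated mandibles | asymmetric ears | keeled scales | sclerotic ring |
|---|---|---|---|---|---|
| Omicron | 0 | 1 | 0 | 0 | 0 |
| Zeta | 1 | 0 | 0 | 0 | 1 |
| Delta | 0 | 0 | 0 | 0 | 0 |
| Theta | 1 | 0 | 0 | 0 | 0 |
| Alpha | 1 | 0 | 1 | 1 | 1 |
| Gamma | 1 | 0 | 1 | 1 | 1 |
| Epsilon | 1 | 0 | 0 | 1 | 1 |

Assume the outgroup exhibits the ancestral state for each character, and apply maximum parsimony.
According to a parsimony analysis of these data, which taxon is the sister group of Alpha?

Gamma

Character polarity is set by the outgroup: the derived state is whichever differs from the outgroup's state, so for serrated mandibles the derived state is '0', and for the remaining characters it is '1'.
Only Alpha, Epsilon, Gamma, Theta, and Zeta show the derived state '1' for petiole constricted, supporting them as a clade.
serrated mandibles (derived state '0') is shared by all ingroup taxa — unites the whole ingroup.
asymmetric ears: derived state '1' in Alpha and Gamma only — synapomorphy for {Alpha, Gamma}.
keeled scales (derived state '1') is shared by Alpha, Epsilon, and Gamma — a synapomorphy uniting that clade.
Only Alpha, Epsilon, Gamma, and Zeta show the derived state '1' for sclerotic ring, supporting them as a clade.
Most parsimonious ingroup topology: (((Zeta,((Alpha,Gamma),Epsilon)),Theta),Delta).
Alpha and Gamma form a cherry on this tree, so they are sister taxa.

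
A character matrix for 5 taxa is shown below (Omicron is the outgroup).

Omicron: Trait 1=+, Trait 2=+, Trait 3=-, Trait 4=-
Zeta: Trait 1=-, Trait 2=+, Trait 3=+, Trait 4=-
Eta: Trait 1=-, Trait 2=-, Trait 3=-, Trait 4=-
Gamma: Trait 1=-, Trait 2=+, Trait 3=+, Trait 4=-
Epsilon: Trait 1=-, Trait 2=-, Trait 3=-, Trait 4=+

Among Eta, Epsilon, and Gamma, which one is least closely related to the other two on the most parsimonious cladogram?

Gamma

Character polarity is set by the outgroup: the derived state is whichever differs from the outgroup's state, so for Trait 1, Trait 2 the derived state is '-', and for the remaining characters it is '+'.
Trait 1 (derived state '-') is shared by all ingroup taxa — unites the whole ingroup.
Only Epsilon and Eta show the derived state '-' for Trait 2, supporting them as a clade.
Trait 3 (derived state '+') is shared by Gamma and Zeta — a synapomorphy uniting that clade.
Trait 4: derived state '+' in Epsilon only — an autapomorphy, so it tells us nothing about relationships among taxa.
Most parsimonious ingroup topology: ((Zeta,Gamma),(Eta,Epsilon)).
Eta and Epsilon share a more recent common ancestor with each other than either does with Gamma, so Gamma is the least closely related of the three.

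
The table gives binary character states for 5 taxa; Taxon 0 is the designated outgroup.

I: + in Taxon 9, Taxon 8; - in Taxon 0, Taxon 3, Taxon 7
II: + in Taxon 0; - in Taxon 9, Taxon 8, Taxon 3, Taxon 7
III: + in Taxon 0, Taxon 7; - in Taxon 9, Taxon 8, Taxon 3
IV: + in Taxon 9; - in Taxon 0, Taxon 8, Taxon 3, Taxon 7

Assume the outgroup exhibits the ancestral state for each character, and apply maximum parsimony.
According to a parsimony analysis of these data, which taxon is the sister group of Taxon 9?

Character polarity is set by the outgroup: the derived state is whichever differs from the outgroup's state, so for II, III the derived state is '-', and for the remaining characters it is '+'.
I: derived state '+' in Taxon 8 and Taxon 9 only — synapomorphy for {Taxon 8, Taxon 9}.
All ingroup taxa share the derived state '-' for II; it defines the ingroup but does not resolve relationships within it.
III: derived state '-' in Taxon 3, Taxon 8, and Taxon 9 only — synapomorphy for {Taxon 3, Taxon 8, Taxon 9}.
IV: derived state '+' in Taxon 9 only — an autapomorphy, so it tells us nothing about relationships among taxa.
Most parsimonious ingroup topology: ((Taxon 3,(Taxon 8,Taxon 9)),Taxon 7).
Taxon 9 and Taxon 8 form a cherry on this tree, so they are sister taxa.

Taxon 8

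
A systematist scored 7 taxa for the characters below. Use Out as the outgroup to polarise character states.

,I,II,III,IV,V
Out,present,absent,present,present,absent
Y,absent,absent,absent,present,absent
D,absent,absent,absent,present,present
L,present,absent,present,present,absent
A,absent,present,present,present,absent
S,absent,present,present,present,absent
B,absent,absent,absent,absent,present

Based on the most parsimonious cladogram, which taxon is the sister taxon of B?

D

Character polarity is set by the outgroup: the derived state is whichever differs from the outgroup's state, so for I, III, IV the derived state is 'absent', and for the remaining characters it is 'present'.
I (derived state 'absent') is shared by A, B, D, S, and Y — a synapomorphy uniting that clade.
Only A and S show the derived state 'present' for II, supporting them as a clade.
III: derived state 'absent' in B, D, and Y only — synapomorphy for {B, D, Y}.
IV (derived state 'absent') is unique to B (autapomorphy; uninformative for grouping).
V (derived state 'present') is shared by B and D — a synapomorphy uniting that clade.
Most parsimonious ingroup topology: (((Y,(D,B)),(A,S)),L).
B and D form a cherry on this tree, so they are sister taxa.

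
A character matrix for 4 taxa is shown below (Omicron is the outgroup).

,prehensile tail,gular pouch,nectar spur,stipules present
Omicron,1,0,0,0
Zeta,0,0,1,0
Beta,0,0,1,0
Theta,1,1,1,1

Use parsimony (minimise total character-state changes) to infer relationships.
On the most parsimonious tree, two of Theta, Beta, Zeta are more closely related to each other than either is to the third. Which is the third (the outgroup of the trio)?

Theta

Character polarity is set by the outgroup: the derived state is whichever differs from the outgroup's state, so for prehensile tail the derived state is '0', and for the remaining characters it is '1'.
Only Beta and Zeta show the derived state '0' for prehensile tail, supporting them as a clade.
gular pouch (derived state '1') is unique to Theta (autapomorphy; uninformative for grouping).
nectar spur (derived state '1') is shared by all ingroup taxa — unites the whole ingroup.
stipules present: derived state '1' in Theta only — an autapomorphy, so it tells us nothing about relationships among taxa.
Most parsimonious ingroup topology: ((Beta,Zeta),Theta).
Beta and Zeta share a more recent common ancestor with each other than either does with Theta, so Theta is the least closely related of the three.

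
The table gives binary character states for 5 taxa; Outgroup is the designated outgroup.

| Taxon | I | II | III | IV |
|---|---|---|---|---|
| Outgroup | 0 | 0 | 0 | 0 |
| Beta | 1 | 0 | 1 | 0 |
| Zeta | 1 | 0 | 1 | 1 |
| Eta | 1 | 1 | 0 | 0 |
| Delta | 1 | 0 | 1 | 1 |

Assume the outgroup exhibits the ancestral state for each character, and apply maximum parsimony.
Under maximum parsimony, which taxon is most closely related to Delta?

Zeta

The outgroup has state '0' for every character, so '1' is the derived state throughout.
I (derived state '1') is shared by all ingroup taxa — unites the whole ingroup.
II (derived state '1') is unique to Eta (autapomorphy; uninformative for grouping).
III: derived state '1' in Beta, Delta, and Zeta only — synapomorphy for {Beta, Delta, Zeta}.
IV: derived state '1' in Delta and Zeta only — synapomorphy for {Delta, Zeta}.
Most parsimonious ingroup topology: ((Beta,(Zeta,Delta)),Eta).
Delta and Zeta form a cherry on this tree, so they are sister taxa.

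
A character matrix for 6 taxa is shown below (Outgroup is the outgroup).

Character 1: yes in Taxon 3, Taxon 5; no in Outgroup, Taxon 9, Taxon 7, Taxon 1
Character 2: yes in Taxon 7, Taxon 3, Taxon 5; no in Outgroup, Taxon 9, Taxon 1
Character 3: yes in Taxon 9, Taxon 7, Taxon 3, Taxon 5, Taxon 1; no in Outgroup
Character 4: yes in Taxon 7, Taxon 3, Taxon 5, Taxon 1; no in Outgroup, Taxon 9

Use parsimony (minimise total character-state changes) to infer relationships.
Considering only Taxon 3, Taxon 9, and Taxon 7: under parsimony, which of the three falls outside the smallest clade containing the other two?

The outgroup has state 'no' for every character, so 'yes' is the derived state throughout.
Character 1 (derived state 'yes') is shared by Taxon 3 and Taxon 5 — a synapomorphy uniting that clade.
Character 2: derived state 'yes' in Taxon 3, Taxon 5, and Taxon 7 only — synapomorphy for {Taxon 3, Taxon 5, Taxon 7}.
Character 3 (derived state 'yes') is shared by all ingroup taxa — unites the whole ingroup.
Only Taxon 1, Taxon 3, Taxon 5, and Taxon 7 show the derived state 'yes' for Character 4, supporting them as a clade.
Most parsimonious ingroup topology: (Taxon 9,((Taxon 7,(Taxon 3,Taxon 5)),Taxon 1)).
Taxon 3 and Taxon 7 share a more recent common ancestor with each other than either does with Taxon 9, so Taxon 9 is the least closely related of the three.

Taxon 9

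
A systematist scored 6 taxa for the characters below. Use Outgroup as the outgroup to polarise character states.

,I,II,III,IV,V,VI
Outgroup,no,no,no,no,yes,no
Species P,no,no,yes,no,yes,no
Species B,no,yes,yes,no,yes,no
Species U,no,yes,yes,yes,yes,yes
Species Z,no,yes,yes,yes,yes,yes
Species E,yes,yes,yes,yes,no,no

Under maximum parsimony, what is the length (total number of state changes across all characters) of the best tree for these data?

6

Character polarity is set by the outgroup: the derived state is whichever differs from the outgroup's state, so for V the derived state is 'no', and for the remaining characters it is 'yes'.
I: derived state 'yes' in Species E only — an autapomorphy, so it tells us nothing about relationships among taxa.
II (derived state 'yes') is shared by Species B, Species E, Species U, and Species Z — a synapomorphy uniting that clade.
All ingroup taxa share the derived state 'yes' for III; it defines the ingroup but does not resolve relationships within it.
IV: derived state 'yes' in Species E, Species U, and Species Z only — synapomorphy for {Species E, Species U, Species Z}.
V (derived state 'no') is unique to Species E (autapomorphy; uninformative for grouping).
VI (derived state 'yes') is shared by Species U and Species Z — a synapomorphy uniting that clade.
Most parsimonious ingroup topology: (Species P,(Species B,((Species U,Species Z),Species E))).
Changes per character on this tree: I: 1; II: 1; III: 1; IV: 1; V: 1; VI: 1.
Total = 6.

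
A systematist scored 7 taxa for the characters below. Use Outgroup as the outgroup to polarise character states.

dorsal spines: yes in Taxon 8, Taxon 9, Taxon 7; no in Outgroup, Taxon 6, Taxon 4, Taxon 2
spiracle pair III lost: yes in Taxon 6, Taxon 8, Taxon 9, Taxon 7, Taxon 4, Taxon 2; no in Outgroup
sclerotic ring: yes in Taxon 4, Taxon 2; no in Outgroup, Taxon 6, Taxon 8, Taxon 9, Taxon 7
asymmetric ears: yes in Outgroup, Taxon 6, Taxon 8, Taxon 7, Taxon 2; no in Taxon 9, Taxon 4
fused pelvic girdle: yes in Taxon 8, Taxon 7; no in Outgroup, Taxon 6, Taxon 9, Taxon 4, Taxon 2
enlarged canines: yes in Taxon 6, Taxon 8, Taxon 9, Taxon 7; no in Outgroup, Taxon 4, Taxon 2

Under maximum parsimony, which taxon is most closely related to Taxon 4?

Character polarity is set by the outgroup: the derived state is whichever differs from the outgroup's state, so for asymmetric ears the derived state is 'no', and for the remaining characters it is 'yes'.
dorsal spines (derived state 'yes') is shared by Taxon 7, Taxon 8, and Taxon 9 — a synapomorphy uniting that clade.
All ingroup taxa share the derived state 'yes' for spiracle pair III lost; it defines the ingroup but does not resolve relationships within it.
sclerotic ring: derived state 'yes' in Taxon 2 and Taxon 4 only — synapomorphy for {Taxon 2, Taxon 4}.
asymmetric ears (state 'no') occurs in Taxon 4 and Taxon 9 but conflicts with the nesting implied by the other characters — most parsimoniously interpreted as homoplasy.
Only Taxon 7 and Taxon 8 show the derived state 'yes' for fused pelvic girdle, supporting them as a clade.
Only Taxon 6, Taxon 7, Taxon 8, and Taxon 9 show the derived state 'yes' for enlarged canines, supporting them as a clade.
Most parsimonious ingroup topology: ((Taxon 6,((Taxon 8,Taxon 7),Taxon 9)),(Taxon 4,Taxon 2)).
Taxon 4 and Taxon 2 form a cherry on this tree, so they are sister taxa.

Taxon 2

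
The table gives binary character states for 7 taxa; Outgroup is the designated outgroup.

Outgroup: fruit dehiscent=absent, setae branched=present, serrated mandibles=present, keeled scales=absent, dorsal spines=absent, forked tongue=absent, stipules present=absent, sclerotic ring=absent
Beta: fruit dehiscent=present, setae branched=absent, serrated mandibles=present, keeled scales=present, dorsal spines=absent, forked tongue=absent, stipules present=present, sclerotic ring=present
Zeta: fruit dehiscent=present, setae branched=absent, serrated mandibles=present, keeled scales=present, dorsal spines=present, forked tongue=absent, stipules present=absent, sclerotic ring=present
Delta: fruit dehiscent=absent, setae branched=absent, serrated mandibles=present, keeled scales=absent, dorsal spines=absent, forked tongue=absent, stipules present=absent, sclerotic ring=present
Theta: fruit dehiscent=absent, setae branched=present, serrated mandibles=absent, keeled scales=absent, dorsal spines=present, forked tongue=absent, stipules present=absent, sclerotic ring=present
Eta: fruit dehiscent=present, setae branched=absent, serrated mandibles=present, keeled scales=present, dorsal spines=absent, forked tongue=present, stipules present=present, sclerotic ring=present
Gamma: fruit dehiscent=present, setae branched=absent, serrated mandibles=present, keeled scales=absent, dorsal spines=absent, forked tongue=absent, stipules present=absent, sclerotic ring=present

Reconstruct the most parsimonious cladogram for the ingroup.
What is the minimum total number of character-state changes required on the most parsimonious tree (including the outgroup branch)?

9

Character polarity is set by the outgroup: the derived state is whichever differs from the outgroup's state, so for setae branched, serrated mandibles the derived state is 'absent', and for the remaining characters it is 'present'.
fruit dehiscent (derived state 'present') is shared by Beta, Eta, Gamma, and Zeta — a synapomorphy uniting that clade.
setae branched: derived state 'absent' in Beta, Delta, Eta, Gamma, and Zeta only — synapomorphy for {Beta, Delta, Eta, Gamma, Zeta}.
serrated mandibles (derived state 'absent') is unique to Theta (autapomorphy; uninformative for grouping).
keeled scales: derived state 'present' in Beta, Eta, and Zeta only — synapomorphy for {Beta, Eta, Zeta}.
dorsal spines (state 'present') occurs in Theta and Zeta but conflicts with the nesting implied by the other characters — most parsimoniously interpreted as homoplasy.
forked tongue (derived state 'present') is unique to Eta (autapomorphy; uninformative for grouping).
stipules present (derived state 'present') is shared by Beta and Eta — a synapomorphy uniting that clade.
sclerotic ring (derived state 'present') is shared by all ingroup taxa — unites the whole ingroup.
Most parsimonious ingroup topology: (((((Beta,Eta),Zeta),Gamma),Delta),Theta).
Changes per character on this tree: fruit dehiscent: 1; setae branched: 1; serrated mandibles: 1; keeled scales: 1; dorsal spines: 2; forked tongue: 1; stipules present: 1; sclerotic ring: 1.
Total = 9.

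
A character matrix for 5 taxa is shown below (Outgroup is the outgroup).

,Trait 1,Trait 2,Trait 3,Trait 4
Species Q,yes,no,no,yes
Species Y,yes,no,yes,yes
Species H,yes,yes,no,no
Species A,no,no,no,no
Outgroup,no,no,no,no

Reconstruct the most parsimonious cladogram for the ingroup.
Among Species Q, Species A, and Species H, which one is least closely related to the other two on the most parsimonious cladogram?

The outgroup has state 'no' for every character, so 'yes' is the derived state throughout.
Only Species H, Species Q, and Species Y show the derived state 'yes' for Trait 1, supporting them as a clade.
Trait 2: derived state 'yes' in Species H only — an autapomorphy, so it tells us nothing about relationships among taxa.
Trait 3 (derived state 'yes') is unique to Species Y (autapomorphy; uninformative for grouping).
Trait 4: derived state 'yes' in Species Q and Species Y only — synapomorphy for {Species Q, Species Y}.
Most parsimonious ingroup topology: (Species A,((Species Q,Species Y),Species H)).
Species H and Species Q share a more recent common ancestor with each other than either does with Species A, so Species A is the least closely related of the three.

Species A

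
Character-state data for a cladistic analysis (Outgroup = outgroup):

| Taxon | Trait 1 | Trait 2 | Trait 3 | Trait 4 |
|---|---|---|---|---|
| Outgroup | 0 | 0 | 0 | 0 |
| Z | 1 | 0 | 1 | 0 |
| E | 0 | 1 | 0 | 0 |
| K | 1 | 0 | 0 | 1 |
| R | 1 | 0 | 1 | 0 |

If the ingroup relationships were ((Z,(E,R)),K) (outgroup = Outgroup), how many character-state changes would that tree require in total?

6

Map each character onto ((Z,(E,R)),K) (rooted by Outgroup) and count the minimum state changes it requires (Fitch parsimony):
Trait 1: 2; Trait 2: 1; Trait 3: 2; Trait 4: 1.
Total tree length = 6.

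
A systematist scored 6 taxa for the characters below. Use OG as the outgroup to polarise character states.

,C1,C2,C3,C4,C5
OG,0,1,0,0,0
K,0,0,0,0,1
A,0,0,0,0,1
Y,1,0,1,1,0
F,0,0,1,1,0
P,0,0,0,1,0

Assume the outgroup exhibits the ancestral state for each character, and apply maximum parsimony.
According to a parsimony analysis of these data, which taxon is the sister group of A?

Character polarity is set by the outgroup: the derived state is whichever differs from the outgroup's state, so for C2 the derived state is '0', and for the remaining characters it is '1'.
C1: derived state '1' in Y only — an autapomorphy, so it tells us nothing about relationships among taxa.
C2 (derived state '0') is shared by all ingroup taxa — unites the whole ingroup.
C3: derived state '1' in F and Y only — synapomorphy for {F, Y}.
C4: derived state '1' in F, P, and Y only — synapomorphy for {F, P, Y}.
C5 (derived state '1') is shared by A and K — a synapomorphy uniting that clade.
Most parsimonious ingroup topology: ((P,(F,Y)),(A,K)).
A and K form a cherry on this tree, so they are sister taxa.

K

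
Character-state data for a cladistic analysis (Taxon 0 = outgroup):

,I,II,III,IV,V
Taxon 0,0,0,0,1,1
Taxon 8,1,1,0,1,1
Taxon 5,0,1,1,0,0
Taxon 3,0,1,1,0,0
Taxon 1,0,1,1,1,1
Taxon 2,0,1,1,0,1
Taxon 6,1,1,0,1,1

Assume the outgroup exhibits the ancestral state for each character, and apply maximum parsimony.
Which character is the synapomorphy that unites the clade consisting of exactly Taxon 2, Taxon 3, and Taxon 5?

Character polarity is set by the outgroup: the derived state is whichever differs from the outgroup's state, so for IV, V the derived state is '0', and for the remaining characters it is '1'.
Only Taxon 6 and Taxon 8 show the derived state '1' for I, supporting them as a clade.
All ingroup taxa share the derived state '1' for II; it defines the ingroup but does not resolve relationships within it.
III (derived state '1') is shared by Taxon 1, Taxon 2, Taxon 3, and Taxon 5 — a synapomorphy uniting that clade.
IV: derived state '0' in Taxon 2, Taxon 3, and Taxon 5 only — synapomorphy for {Taxon 2, Taxon 3, Taxon 5}.
Only Taxon 3 and Taxon 5 show the derived state '0' for V, supporting them as a clade.
Most parsimonious ingroup topology: ((Taxon 8,Taxon 6),(((Taxon 5,Taxon 3),Taxon 2),Taxon 1)).
The clade {Taxon 2, Taxon 3, Taxon 5} is supported by IV: its derived state '0' occurs in exactly those taxa and in no other taxon (including the outgroup).

IV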